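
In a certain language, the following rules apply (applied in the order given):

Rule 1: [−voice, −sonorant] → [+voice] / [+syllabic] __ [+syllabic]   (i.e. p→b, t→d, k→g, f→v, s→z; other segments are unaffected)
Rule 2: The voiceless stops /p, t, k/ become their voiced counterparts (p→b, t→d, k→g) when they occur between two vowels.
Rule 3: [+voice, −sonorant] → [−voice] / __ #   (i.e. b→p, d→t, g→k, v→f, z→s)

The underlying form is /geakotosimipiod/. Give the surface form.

geagodozimibiot

Rule 1 (intervocalic voicing): /k/ is a voiceless obstruent between vowels /a/ and /o/, so it voices to [g]. /t/ is a voiceless obstruent between vowels /o/ and /o/, so it voices to [d]. /s/ is a voiceless obstruent between vowels /o/ and /i/, so it voices to [z]. /p/ is a voiceless obstruent between vowels /i/ and /i/, so it voices to [b]. /geakotosimipiod/ → geagodozimibiod.
Rule 2 (intervocalic voicing): no segment meets the environment; /geagodozimibiod/ is unchanged.
Rule 3 (final devoicing): /d/ is a voiced obstruent in word-final position, so it devoices to [t]. /geagodozimibiod/ → geagodozimibiot.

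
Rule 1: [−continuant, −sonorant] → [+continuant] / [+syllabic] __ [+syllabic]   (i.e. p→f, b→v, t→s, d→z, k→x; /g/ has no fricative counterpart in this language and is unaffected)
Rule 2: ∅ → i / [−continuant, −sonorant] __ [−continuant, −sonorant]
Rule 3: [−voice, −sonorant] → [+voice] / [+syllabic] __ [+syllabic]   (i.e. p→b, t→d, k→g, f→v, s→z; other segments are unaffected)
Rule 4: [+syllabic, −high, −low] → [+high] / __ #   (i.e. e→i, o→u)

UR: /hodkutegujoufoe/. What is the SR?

Rule 1 (intervocalic spirantization): /t/ is a stop between vowels /u/ and /e/, so it spirantizes to the fricative [s]. /hodkutegujoufoe/ → hodkusegujoufoe.
Rule 2 (stop-cluster i-epenthesis): /d/ and /k/ form a stop–stop cluster, so [i] is inserted between them. /hodkusegujoufoe/ → hodikusegujoufoe.
Rule 3 (intervocalic voicing): /k/ is a voiceless obstruent between vowels /i/ and /u/, so it voices to [g]. /s/ is a voiceless obstruent between vowels /u/ and /e/, so it voices to [z]. /f/ is a voiceless obstruent between vowels /u/ and /o/, so it voices to [v]. /hodikusegujoufoe/ → hodiguzegujouvoe.
Rule 4 (final vowel raising): /e/ is a mid vowel in word-final position, so it raises to [i]. /hodiguzegujouvoe/ → hodiguzegujouvoi.

hodiguzegujouvoi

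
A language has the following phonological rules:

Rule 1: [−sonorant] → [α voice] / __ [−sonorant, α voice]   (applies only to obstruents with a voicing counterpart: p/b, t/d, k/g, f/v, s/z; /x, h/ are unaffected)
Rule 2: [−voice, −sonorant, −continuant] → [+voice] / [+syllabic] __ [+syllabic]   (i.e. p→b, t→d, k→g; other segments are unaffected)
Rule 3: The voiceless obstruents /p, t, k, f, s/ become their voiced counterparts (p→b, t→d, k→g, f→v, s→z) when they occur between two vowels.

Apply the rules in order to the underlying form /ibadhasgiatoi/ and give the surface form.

ibathazgiadoi

Rule 1 (regressive voicing assimilation): /d/ precedes the voiceless obstruent /h/, so it devoices to [t] by assimilation. /s/ precedes the voiced obstruent /g/, so it voices to [z] by assimilation. /ibadhasgiatoi/ → ibathazgiatoi.
Rule 2 (intervocalic voicing): /t/ is a voiceless stop between vowels /a/ and /o/, so it voices to [d]. /ibathazgiatoi/ → ibathazgiadoi.
Rule 3 (intervocalic voicing): no segment meets the environment; /ibathazgiadoi/ is unchanged.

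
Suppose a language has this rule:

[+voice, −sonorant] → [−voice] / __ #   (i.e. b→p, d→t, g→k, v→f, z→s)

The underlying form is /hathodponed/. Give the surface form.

hathodponet

Scanning /hathodponed/: /d/ at position 6 is not in the conditioning environment; /d/ is a voiced obstruent in word-final position, so it devoices to [t].
Result: [hathodponet].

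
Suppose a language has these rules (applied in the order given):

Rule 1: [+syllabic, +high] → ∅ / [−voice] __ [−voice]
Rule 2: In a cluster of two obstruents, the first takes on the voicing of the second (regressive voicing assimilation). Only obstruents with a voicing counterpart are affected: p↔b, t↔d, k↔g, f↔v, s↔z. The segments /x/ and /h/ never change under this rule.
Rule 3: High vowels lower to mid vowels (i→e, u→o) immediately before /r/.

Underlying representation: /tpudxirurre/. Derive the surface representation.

Rule 1 (high vowel syncope): no segment meets the environment; /tpudxirurre/ is unchanged.
Rule 2 (regressive voicing assimilation): /d/ precedes the voiceless obstruent /x/, so it devoices to [t] by assimilation. /tpudxirurre/ → tputxirurre.
Rule 3 (pre-rhotic lowering): /i/ is a high vowel immediately before /r/, so it lowers to [e]. /u/ is a high vowel immediately before /r/, so it lowers to [o]. /tputxirurre/ → tputxerorre.

tputxerorre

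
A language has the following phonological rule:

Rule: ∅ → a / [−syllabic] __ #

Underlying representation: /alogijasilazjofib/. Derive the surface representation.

alogijasilazjofiba

the form ends in the consonant /b/, so [a] is inserted word-finally.
Surface form: [alogijasilazjofiba].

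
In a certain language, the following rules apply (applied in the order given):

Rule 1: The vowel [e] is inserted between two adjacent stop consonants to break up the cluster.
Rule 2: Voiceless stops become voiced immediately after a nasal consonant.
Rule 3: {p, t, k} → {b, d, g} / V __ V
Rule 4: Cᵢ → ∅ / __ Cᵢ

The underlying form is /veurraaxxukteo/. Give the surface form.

veuraaxugedeo

Rule 1 (stop-cluster e-epenthesis): /k/ and /t/ form a stop–stop cluster, so [e] is inserted between them. /veurraaxxukteo/ → veurraaxxuketeo.
Rule 2 (post-nasal voicing): no segment meets the environment; /veurraaxxuketeo/ is unchanged.
Rule 3 (intervocalic voicing): /k/ is a voiceless stop between vowels /u/ and /e/, so it voices to [g]. /t/ is a voiceless stop between vowels /e/ and /e/, so it voices to [d]. /veurraaxxuketeo/ → veurraaxxugedeo.
Rule 4 (degemination): /rr/ is a geminate; the first /r/ deletes. /xx/ is a geminate; the first /x/ deletes. /veurraaxxugedeo/ → veuraaxugedeo.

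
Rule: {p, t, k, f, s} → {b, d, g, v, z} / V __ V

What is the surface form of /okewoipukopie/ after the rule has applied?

ogewoibugobie

/k/ is a voiceless obstruent between vowels /o/ and /e/, so it voices to [g].
/p/ is a voiceless obstruent between vowels /i/ and /u/, so it voices to [b].
/k/ is a voiceless obstruent between vowels /u/ and /o/, so it voices to [g].
/p/ is a voiceless obstruent between vowels /o/ and /i/, so it voices to [b].
Surface form: [ogewoibugobie].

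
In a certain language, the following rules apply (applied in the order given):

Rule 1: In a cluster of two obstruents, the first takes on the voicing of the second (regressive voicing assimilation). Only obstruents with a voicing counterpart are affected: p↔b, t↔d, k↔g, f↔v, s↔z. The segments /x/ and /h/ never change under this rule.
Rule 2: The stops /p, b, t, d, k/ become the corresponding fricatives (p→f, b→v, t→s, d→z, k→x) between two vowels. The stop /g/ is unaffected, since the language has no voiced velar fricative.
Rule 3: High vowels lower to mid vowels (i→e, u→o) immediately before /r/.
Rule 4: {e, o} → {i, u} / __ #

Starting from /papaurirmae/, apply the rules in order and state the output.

pafaorermai

Rule 1 (regressive voicing assimilation): no segment meets the environment; /papaurirmae/ is unchanged.
Rule 2 (intervocalic spirantization): /p/ is a stop between vowels /a/ and /a/, so it spirantizes to the fricative [f]. /papaurirmae/ → pafaurirmae.
Rule 3 (pre-rhotic lowering): /u/ is a high vowel immediately before /r/, so it lowers to [o]. /i/ is a high vowel immediately before /r/, so it lowers to [e]. /pafaurirmae/ → pafaorermae.
Rule 4 (final vowel raising): /e/ is a mid vowel in word-final position, so it raises to [i]. /pafaorermae/ → pafaorermai.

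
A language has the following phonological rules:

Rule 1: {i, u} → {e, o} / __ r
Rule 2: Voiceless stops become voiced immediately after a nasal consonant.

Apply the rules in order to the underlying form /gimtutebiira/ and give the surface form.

Rule 1 (pre-rhotic lowering): /i/ is a high vowel immediately before /r/, so it lowers to [e]. /gimtutebiira/ → gimtutebiera.
Rule 2 (post-nasal voicing): /t/ is a voiceless stop immediately after the nasal /m/, so it voices to [d]. /gimtutebiera/ → gimdutebiera.

gimdutebiera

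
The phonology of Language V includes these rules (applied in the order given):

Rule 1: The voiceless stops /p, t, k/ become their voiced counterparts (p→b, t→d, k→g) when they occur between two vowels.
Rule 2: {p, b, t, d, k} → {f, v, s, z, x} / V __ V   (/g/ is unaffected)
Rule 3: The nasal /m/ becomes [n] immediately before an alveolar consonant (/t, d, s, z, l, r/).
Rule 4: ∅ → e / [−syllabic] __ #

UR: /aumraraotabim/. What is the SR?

aunraraozavime

Rule 1 (intervocalic voicing): /t/ is a voiceless stop between vowels /o/ and /a/, so it voices to [d]. /aumraraotabim/ → aumraraodabim.
Rule 2 (intervocalic spirantization): /d/ is a stop between vowels /o/ and /a/, so it spirantizes to the fricative [z]. /b/ is a stop between vowels /a/ and /i/, so it spirantizes to the fricative [v]. /aumraraodabim/ → aumraraozavim.
Rule 3 (nasal place assimilation): /m/ precedes the alveolar consonant /r/, so it assimilates in place to [n]. /aumraraozavim/ → aunraraozavim.
Rule 4 (final e-epenthesis): the form ends in the consonant /m/, so [e] is inserted word-finally. /aunraraozavim/ → aunraraozavime.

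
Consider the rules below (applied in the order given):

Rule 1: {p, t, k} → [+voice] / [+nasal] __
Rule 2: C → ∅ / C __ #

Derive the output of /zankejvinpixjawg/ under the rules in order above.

zangejvinbixjaw

Rule 1 (post-nasal voicing): /k/ is a voiceless stop immediately after the nasal /n/, so it voices to [g]. /p/ is a voiceless stop immediately after the nasal /n/, so it voices to [b]. /zankejvinpixjawg/ → zangejvinbixjawg.
Rule 2 (final cluster simplification): /g/ is the second consonant of a word-final cluster /wg/, so it deletes. /zangejvinbixjawg/ → zangejvinbixjaw.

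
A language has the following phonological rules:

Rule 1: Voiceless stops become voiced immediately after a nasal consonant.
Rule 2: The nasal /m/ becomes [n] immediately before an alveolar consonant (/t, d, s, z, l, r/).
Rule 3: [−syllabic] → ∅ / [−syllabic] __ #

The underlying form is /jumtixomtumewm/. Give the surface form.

Rule 1 (post-nasal voicing): /t/ is a voiceless stop immediately after the nasal /m/, so it voices to [d]. /t/ is a voiceless stop immediately after the nasal /m/, so it voices to [d]. /jumtixomtumewm/ → jumdixomdumewm.
Rule 2 (nasal place assimilation): /m/ precedes the alveolar consonant /d/, so it assimilates in place to [n]. /m/ precedes the alveolar consonant /d/, so it assimilates in place to [n]. /jumdixomdumewm/ → jundixondumewm.
Rule 3 (final cluster simplification): /m/ is the second consonant of a word-final cluster /wm/, so it deletes. /jundixondumewm/ → jundixondumew.

jundixondumew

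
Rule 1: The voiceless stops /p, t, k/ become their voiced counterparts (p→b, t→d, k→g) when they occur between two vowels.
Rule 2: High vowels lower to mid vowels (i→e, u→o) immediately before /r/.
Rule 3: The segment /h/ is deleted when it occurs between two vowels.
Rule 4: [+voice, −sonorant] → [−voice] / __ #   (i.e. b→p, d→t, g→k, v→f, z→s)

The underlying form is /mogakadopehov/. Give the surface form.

mogagadobeof

Rule 1 (intervocalic voicing): /k/ is a voiceless stop between vowels /a/ and /a/, so it voices to [g]. /p/ is a voiceless stop between vowels /o/ and /e/, so it voices to [b]. /mogakadopehov/ → mogagadobehov.
Rule 2 (pre-rhotic lowering): no segment meets the environment; /mogagadobehov/ is unchanged.
Rule 3 (intervocalic h-deletion): /h/ occurs between vowels /e/ and /o/, so it deletes. /mogagadobehov/ → mogagadobeov.
Rule 4 (final devoicing): /v/ is a voiced obstruent in word-final position, so it devoices to [f]. /mogagadobeov/ → mogagadobeof.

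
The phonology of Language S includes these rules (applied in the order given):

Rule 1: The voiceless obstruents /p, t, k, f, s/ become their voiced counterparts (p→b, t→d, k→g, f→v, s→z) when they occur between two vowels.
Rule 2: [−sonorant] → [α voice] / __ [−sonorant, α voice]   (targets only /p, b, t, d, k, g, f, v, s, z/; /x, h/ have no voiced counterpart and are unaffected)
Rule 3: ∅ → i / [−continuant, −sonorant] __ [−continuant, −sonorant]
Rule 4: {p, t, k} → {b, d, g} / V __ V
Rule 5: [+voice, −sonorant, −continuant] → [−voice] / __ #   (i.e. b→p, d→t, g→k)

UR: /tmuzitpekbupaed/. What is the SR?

Rule 1 (intervocalic voicing): /p/ is a voiceless obstruent between vowels /u/ and /a/, so it voices to [b]. /tmuzitpekbupaed/ → tmuzitpekbubaed.
Rule 2 (regressive voicing assimilation): /k/ precedes the voiced obstruent /b/, so it voices to [g] by assimilation. /tmuzitpekbubaed/ → tmuzitpegbubaed.
Rule 3 (stop-cluster i-epenthesis): /t/ and /p/ form a stop–stop cluster, so [i] is inserted between them. /g/ and /b/ form a stop–stop cluster, so [i] is inserted between them. /tmuzitpegbubaed/ → tmuzitipegibubaed.
Rule 4 (intervocalic voicing): /t/ is a voiceless stop between vowels /i/ and /i/, so it voices to [d]. /p/ is a voiceless stop between vowels /i/ and /e/, so it voices to [b]. /tmuzitipegibubaed/ → tmuzidibegibubaed.
Rule 5 (final devoicing): /d/ is a voiced stop in word-final position, so it devoices to [t]. /tmuzidibegibubaed/ → tmuzidibegibubaet.

tmuzidibegibubaet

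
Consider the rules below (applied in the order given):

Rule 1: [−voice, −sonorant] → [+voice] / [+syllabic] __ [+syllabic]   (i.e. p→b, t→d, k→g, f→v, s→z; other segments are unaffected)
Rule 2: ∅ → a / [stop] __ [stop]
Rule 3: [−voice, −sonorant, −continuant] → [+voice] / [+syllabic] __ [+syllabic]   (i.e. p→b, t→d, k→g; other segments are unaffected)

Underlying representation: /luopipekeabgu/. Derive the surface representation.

luobibegeabagu

Rule 1 (intervocalic voicing): /p/ is a voiceless obstruent between vowels /o/ and /i/, so it voices to [b]. /p/ is a voiceless obstruent between vowels /i/ and /e/, so it voices to [b]. /k/ is a voiceless obstruent between vowels /e/ and /e/, so it voices to [g]. /luopipekeabgu/ → luobibegeabgu.
Rule 2 (stop-cluster a-epenthesis): /b/ and /g/ form a stop–stop cluster, so [a] is inserted between them. /luobibegeabgu/ → luobibegeabagu.
Rule 3 (intervocalic voicing): no segment meets the environment; /luobibegeabagu/ is unchanged.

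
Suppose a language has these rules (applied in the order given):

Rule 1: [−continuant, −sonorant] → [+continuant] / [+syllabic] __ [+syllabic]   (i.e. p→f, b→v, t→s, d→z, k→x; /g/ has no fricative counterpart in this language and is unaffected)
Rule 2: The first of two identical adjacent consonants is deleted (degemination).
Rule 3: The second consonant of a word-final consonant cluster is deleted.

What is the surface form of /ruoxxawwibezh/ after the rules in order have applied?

ruoxawivez

Rule 1 (intervocalic spirantization): /b/ is a stop between vowels /i/ and /e/, so it spirantizes to the fricative [v]. /ruoxxawwibezh/ → ruoxxawwivezh.
Rule 2 (degemination): /xx/ is a geminate; the first /x/ deletes. /ww/ is a geminate; the first /w/ deletes. /ruoxxawwivezh/ → ruoxawivezh.
Rule 3 (final cluster simplification): /h/ is the second consonant of a word-final cluster /zh/, so it deletes. /ruoxawivezh/ → ruoxawivez.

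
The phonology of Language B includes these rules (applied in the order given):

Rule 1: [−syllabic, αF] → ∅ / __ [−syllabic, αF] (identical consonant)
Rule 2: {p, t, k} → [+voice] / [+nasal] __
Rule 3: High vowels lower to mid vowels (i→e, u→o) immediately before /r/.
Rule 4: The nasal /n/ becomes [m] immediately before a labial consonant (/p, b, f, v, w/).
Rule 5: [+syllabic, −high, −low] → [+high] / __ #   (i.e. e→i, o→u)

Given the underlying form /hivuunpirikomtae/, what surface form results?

Rule 1 (degemination): no segment meets the environment; /hivuunpirikomtae/ is unchanged.
Rule 2 (post-nasal voicing): /p/ is a voiceless stop immediately after the nasal /n/, so it voices to [b]. /t/ is a voiceless stop immediately after the nasal /m/, so it voices to [d]. /hivuunpirikomtae/ → hivuunbirikomdae.
Rule 3 (pre-rhotic lowering): /i/ is a high vowel immediately before /r/, so it lowers to [e]. /hivuunbirikomdae/ → hivuunberikomdae.
Rule 4 (nasal place assimilation): /n/ precedes the labial consonant /b/, so it assimilates in place to [m]. /hivuunberikomdae/ → hivuumberikomdae.
Rule 5 (final vowel raising): /e/ is a mid vowel in word-final position, so it raises to [i]. /hivuumberikomdae/ → hivuumberikomdai.

hivuumberikomdai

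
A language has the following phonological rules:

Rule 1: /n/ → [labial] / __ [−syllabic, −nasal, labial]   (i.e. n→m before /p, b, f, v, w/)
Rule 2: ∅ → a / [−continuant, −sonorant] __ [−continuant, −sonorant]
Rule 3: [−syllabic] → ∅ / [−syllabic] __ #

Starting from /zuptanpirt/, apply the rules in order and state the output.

zupatampir

Rule 1 (nasal place assimilation): /n/ precedes the labial consonant /p/, so it assimilates in place to [m]. /zuptanpirt/ → zuptampirt.
Rule 2 (stop-cluster a-epenthesis): /p/ and /t/ form a stop–stop cluster, so [a] is inserted between them. /zuptampirt/ → zupatampirt.
Rule 3 (final cluster simplification): /t/ is the second consonant of a word-final cluster /rt/, so it deletes. /zupatampirt/ → zupatampir.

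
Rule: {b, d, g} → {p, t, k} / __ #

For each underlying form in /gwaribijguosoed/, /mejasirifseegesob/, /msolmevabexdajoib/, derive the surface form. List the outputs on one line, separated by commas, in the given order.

gwaribijguosoet, mejasirifseegesop, msolmevabexdajoip

/gwaribijguosoed/: /d/ is a voiced stop in word-final position, so it devoices to [t]. → [gwaribijguosoet].
/mejasirifseegesob/: /b/ is a voiced stop in word-final position, so it devoices to [p]. → [mejasirifseegesop].
/msolmevabexdajoib/: /b/ is a voiced stop in word-final position, so it devoices to [p]. → [msolmevabexdajoip].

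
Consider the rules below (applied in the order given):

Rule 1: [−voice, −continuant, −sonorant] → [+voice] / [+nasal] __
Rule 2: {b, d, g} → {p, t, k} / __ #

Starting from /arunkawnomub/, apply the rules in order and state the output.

Rule 1 (post-nasal voicing): /k/ is a voiceless stop immediately after the nasal /n/, so it voices to [g]. /arunkawnomub/ → arungawnomub.
Rule 2 (final devoicing): /b/ is a voiced stop in word-final position, so it devoices to [p]. /arungawnomub/ → arungawnomup.

arungawnomup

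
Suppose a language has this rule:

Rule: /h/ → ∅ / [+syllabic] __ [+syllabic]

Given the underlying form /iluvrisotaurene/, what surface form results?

No segment of /iluvrisotaurene/ meets the structural description of the rule, so the form surfaces unchanged.

iluvrisotaurene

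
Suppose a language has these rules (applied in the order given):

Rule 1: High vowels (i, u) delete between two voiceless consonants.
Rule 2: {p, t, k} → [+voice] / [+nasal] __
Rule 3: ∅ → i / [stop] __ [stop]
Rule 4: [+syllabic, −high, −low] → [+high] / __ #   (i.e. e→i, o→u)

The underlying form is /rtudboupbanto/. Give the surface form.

rtudiboupibandu

Rule 1 (high vowel syncope): no segment meets the environment; /rtudboupbanto/ is unchanged.
Rule 2 (post-nasal voicing): /t/ is a voiceless stop immediately after the nasal /n/, so it voices to [d]. /rtudboupbanto/ → rtudboupbando.
Rule 3 (stop-cluster i-epenthesis): /d/ and /b/ form a stop–stop cluster, so [i] is inserted between them. /p/ and /b/ form a stop–stop cluster, so [i] is inserted between them. /rtudboupbando/ → rtudiboupibando.
Rule 4 (final vowel raising): /o/ is a mid vowel in word-final position, so it raises to [u]. /rtudiboupibando/ → rtudiboupibandu.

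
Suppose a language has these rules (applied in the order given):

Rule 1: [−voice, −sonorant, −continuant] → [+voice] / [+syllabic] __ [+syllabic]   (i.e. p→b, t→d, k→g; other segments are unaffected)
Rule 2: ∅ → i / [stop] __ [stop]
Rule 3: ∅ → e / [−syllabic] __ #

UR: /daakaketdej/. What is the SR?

daagagetideje

Rule 1 (intervocalic voicing): /k/ is a voiceless stop between vowels /a/ and /a/, so it voices to [g]. /k/ is a voiceless stop between vowels /a/ and /e/, so it voices to [g]. /daakaketdej/ → daagagetdej.
Rule 2 (stop-cluster i-epenthesis): /t/ and /d/ form a stop–stop cluster, so [i] is inserted between them. /daagagetdej/ → daagagetidej.
Rule 3 (final e-epenthesis): the form ends in the consonant /j/, so [e] is inserted word-finally. /daagagetidej/ → daagagetideje.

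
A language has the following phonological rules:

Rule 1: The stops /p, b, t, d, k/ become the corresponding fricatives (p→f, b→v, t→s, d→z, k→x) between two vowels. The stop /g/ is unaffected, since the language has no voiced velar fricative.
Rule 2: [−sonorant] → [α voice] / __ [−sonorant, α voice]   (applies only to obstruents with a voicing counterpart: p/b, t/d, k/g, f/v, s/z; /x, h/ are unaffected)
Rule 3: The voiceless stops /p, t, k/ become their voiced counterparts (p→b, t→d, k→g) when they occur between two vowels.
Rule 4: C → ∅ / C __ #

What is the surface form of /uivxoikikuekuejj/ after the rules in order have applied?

uifxoixixuexuej

Rule 1 (intervocalic spirantization): /k/ is a stop between vowels /i/ and /i/, so it spirantizes to the fricative [x]. /k/ is a stop between vowels /i/ and /u/, so it spirantizes to the fricative [x]. /k/ is a stop between vowels /e/ and /u/, so it spirantizes to the fricative [x]. /uivxoikikuekuejj/ → uivxoixixuexuejj.
Rule 2 (regressive voicing assimilation): /v/ precedes the voiceless obstruent /x/, so it devoices to [f] by assimilation. /uivxoixixuexuejj/ → uifxoixixuexuejj.
Rule 3 (intervocalic voicing): no segment meets the environment; /uifxoixixuexuejj/ is unchanged.
Rule 4 (final cluster simplification): /j/ is the second consonant of a word-final cluster /jj/, so it deletes. /uifxoixixuexuejj/ → uifxoixixuexuej.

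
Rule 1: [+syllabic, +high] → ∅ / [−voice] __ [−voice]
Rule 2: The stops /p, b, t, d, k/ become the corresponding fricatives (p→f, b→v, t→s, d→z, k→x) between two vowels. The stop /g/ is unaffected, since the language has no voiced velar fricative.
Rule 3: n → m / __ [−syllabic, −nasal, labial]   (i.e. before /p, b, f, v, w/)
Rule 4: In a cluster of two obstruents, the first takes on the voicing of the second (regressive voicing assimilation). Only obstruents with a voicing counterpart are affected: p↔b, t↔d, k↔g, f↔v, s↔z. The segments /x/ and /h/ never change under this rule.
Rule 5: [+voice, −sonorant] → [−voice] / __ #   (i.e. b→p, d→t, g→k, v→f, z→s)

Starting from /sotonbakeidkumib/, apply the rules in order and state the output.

sosombaxeitkumip

Rule 1 (high vowel syncope): no segment meets the environment; /sotonbakeidkumib/ is unchanged.
Rule 2 (intervocalic spirantization): /t/ is a stop between vowels /o/ and /o/, so it spirantizes to the fricative [s]. /k/ is a stop between vowels /a/ and /e/, so it spirantizes to the fricative [x]. /sotonbakeidkumib/ → sosonbaxeidkumib.
Rule 3 (nasal place assimilation): /n/ precedes the labial consonant /b/, so it assimilates in place to [m]. /sosonbaxeidkumib/ → sosombaxeidkumib.
Rule 4 (regressive voicing assimilation): /d/ precedes the voiceless obstruent /k/, so it devoices to [t] by assimilation. /sosombaxeidkumib/ → sosombaxeitkumib.
Rule 5 (final devoicing): /b/ is a voiced obstruent in word-final position, so it devoices to [p]. /sosombaxeitkumib/ → sosombaxeitkumip.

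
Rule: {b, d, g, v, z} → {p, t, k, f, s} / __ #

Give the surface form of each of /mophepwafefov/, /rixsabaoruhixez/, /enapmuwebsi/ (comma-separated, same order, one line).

mophepwafefof, rixsabaoruhixes, enapmuwebsi

/mophepwafefov/: /v/ is a voiced obstruent in word-final position, so it devoices to [f]. → [mophepwafefof].
/rixsabaoruhixez/: /z/ is a voiced obstruent in word-final position, so it devoices to [s]. → [rixsabaoruhixes].
/enapmuwebsi/: the rule's environment is not met; surfaces unchanged as [enapmuwebsi].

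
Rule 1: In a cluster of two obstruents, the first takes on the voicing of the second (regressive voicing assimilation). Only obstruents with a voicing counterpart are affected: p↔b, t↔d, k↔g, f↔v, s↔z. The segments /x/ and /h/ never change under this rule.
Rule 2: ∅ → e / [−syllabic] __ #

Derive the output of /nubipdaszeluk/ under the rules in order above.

nubibdazzeluke

Rule 1 (regressive voicing assimilation): /p/ precedes the voiced obstruent /d/, so it voices to [b] by assimilation. /s/ precedes the voiced obstruent /z/, so it voices to [z] by assimilation. /nubipdaszeluk/ → nubibdazzeluk.
Rule 2 (final e-epenthesis): the form ends in the consonant /k/, so [e] is inserted word-finally. /nubibdazzeluk/ → nubibdazzeluke.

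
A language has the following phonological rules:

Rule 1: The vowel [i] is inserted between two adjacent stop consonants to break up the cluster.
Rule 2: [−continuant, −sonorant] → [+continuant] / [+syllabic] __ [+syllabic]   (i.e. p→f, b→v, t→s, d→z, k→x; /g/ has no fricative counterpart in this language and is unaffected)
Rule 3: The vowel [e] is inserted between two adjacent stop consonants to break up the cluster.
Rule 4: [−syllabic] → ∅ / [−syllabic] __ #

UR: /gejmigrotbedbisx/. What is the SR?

gejmigrosivezivis

Rule 1 (stop-cluster i-epenthesis): /t/ and /b/ form a stop–stop cluster, so [i] is inserted between them. /d/ and /b/ form a stop–stop cluster, so [i] is inserted between them. /gejmigrotbedbisx/ → gejmigrotibedibisx.
Rule 2 (intervocalic spirantization): /t/ is a stop between vowels /o/ and /i/, so it spirantizes to the fricative [s]. /b/ is a stop between vowels /i/ and /e/, so it spirantizes to the fricative [v]. /d/ is a stop between vowels /e/ and /i/, so it spirantizes to the fricative [z]. /b/ is a stop between vowels /i/ and /i/, so it spirantizes to the fricative [v]. /gejmigrotibedibisx/ → gejmigrosivezivisx.
Rule 3 (stop-cluster e-epenthesis): no segment meets the environment; /gejmigrosivezivisx/ is unchanged.
Rule 4 (final cluster simplification): /x/ is the second consonant of a word-final cluster /sx/, so it deletes. /gejmigrosivezivisx/ → gejmigrosivezivis.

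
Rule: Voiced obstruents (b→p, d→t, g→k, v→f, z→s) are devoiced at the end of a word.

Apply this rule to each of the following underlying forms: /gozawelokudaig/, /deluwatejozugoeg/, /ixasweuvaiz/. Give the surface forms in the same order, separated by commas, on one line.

gozawelokudaik, deluwatejozugoek, ixasweuvais

/gozawelokudaig/: /g/ is a voiced obstruent in word-final position, so it devoices to [k]. → [gozawelokudaik].
/deluwatejozugoeg/: /g/ is a voiced obstruent in word-final position, so it devoices to [k]. → [deluwatejozugoek].
/ixasweuvaiz/: /z/ is a voiced obstruent in word-final position, so it devoices to [s]. → [ixasweuvais].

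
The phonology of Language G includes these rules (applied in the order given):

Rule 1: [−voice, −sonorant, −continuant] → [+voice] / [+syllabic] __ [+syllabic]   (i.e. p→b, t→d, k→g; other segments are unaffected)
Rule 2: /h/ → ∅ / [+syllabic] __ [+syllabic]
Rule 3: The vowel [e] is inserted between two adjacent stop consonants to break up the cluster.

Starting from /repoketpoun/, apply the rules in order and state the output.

Rule 1 (intervocalic voicing): /p/ is a voiceless stop between vowels /e/ and /o/, so it voices to [b]. /k/ is a voiceless stop between vowels /o/ and /e/, so it voices to [g]. /repoketpoun/ → rebogetpoun.
Rule 2 (intervocalic h-deletion): no segment meets the environment; /rebogetpoun/ is unchanged.
Rule 3 (stop-cluster e-epenthesis): /t/ and /p/ form a stop–stop cluster, so [e] is inserted between them. /rebogetpoun/ → rebogetepoun.

rebogetepoun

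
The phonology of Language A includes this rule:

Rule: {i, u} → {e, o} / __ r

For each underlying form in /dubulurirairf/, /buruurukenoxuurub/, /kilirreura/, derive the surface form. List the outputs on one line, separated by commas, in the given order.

dubuloreraerf, boruorukenoxuorub, kilerreora

/dubulurirairf/: /u/ is a high vowel immediately before /r/, so it lowers to [o]. /i/ is a high vowel immediately before /r/, so it lowers to [e]. /i/ is a high vowel immediately before /r/, so it lowers to [e]. → [dubuloreraerf].
/buruurukenoxuurub/: /u/ is a high vowel immediately before /r/, so it lowers to [o]. /u/ is a high vowel immediately before /r/, so it lowers to [o]. /u/ is a high vowel immediately before /r/, so it lowers to [o]. → [boruorukenoxuorub].
/kilirreura/: /i/ is a high vowel immediately before /r/, so it lowers to [e]. /u/ is a high vowel immediately before /r/, so it lowers to [o]. → [kilerreora].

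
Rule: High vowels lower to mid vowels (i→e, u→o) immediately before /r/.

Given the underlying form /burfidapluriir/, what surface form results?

borfidaplorier

/u/ is a high vowel immediately before /r/, so it lowers to [o].
/u/ is a high vowel immediately before /r/, so it lowers to [o].
/i/ is a high vowel immediately before /r/, so it lowers to [e].
The other instances of /i/ do not occur in the required environment and remain unchanged.
Surface form: [borfidaplorier].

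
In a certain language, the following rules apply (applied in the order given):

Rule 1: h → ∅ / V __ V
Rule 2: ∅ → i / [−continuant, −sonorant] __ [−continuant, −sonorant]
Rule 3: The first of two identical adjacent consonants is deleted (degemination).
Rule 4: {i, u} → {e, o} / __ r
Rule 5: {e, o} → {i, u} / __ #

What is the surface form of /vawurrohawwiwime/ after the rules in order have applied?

vaworoawiwimi

Rule 1 (intervocalic h-deletion): /h/ occurs between vowels /o/ and /a/, so it deletes. /vawurrohawwiwime/ → vawurroawwiwime.
Rule 2 (stop-cluster i-epenthesis): no segment meets the environment; /vawurroawwiwime/ is unchanged.
Rule 3 (degemination): /rr/ is a geminate; the first /r/ deletes. /ww/ is a geminate; the first /w/ deletes. /vawurroawwiwime/ → vawuroawiwime.
Rule 4 (pre-rhotic lowering): /u/ is a high vowel immediately before /r/, so it lowers to [o]. /vawuroawiwime/ → vaworoawiwime.
Rule 5 (final vowel raising): /e/ is a mid vowel in word-final position, so it raises to [i]. /vaworoawiwime/ → vaworoawiwimi.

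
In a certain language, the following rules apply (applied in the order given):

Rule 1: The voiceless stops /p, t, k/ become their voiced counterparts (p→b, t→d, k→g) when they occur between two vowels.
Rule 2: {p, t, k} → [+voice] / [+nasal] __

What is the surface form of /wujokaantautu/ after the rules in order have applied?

wujogaandaudu

Rule 1 (intervocalic voicing): /k/ is a voiceless stop between vowels /o/ and /a/, so it voices to [g]. /t/ is a voiceless stop between vowels /u/ and /u/, so it voices to [d]. /wujokaantautu/ → wujogaantaudu.
Rule 2 (post-nasal voicing): /t/ is a voiceless stop immediately after the nasal /n/, so it voices to [d]. /wujogaantaudu/ → wujogaandaudu.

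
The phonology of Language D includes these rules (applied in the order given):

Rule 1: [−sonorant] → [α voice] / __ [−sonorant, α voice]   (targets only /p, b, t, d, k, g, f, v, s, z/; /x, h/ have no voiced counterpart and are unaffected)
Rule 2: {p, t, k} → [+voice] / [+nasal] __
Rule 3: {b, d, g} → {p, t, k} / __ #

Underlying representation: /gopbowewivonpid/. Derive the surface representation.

Rule 1 (regressive voicing assimilation): /p/ precedes the voiced obstruent /b/, so it voices to [b] by assimilation. /gopbowewivonpid/ → gobbowewivonpid.
Rule 2 (post-nasal voicing): /p/ is a voiceless stop immediately after the nasal /n/, so it voices to [b]. /gobbowewivonpid/ → gobbowewivonbid.
Rule 3 (final devoicing): /d/ is a voiced stop in word-final position, so it devoices to [t]. /gobbowewivonbid/ → gobbowewivonbit.

gobbowewivonbit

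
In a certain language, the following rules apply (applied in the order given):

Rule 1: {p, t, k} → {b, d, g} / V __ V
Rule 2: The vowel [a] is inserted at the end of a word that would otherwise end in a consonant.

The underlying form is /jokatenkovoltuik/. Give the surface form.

jogadenkovoltuika

Rule 1 (intervocalic voicing): /k/ is a voiceless stop between vowels /o/ and /a/, so it voices to [g]. /t/ is a voiceless stop between vowels /a/ and /e/, so it voices to [d]. /jokatenkovoltuik/ → jogadenkovoltuik.
Rule 2 (final a-epenthesis): the form ends in the consonant /k/, so [a] is inserted word-finally. /jogadenkovoltuik/ → jogadenkovoltuika.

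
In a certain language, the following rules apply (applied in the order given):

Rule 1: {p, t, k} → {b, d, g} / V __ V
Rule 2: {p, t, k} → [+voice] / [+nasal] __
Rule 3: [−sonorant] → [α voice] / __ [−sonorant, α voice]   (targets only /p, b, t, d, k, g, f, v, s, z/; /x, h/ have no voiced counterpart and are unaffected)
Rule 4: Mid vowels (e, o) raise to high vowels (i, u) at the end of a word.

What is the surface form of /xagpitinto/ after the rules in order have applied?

xakpidindu

Rule 1 (intervocalic voicing): /t/ is a voiceless stop between vowels /i/ and /i/, so it voices to [d]. /xagpitinto/ → xagpidinto.
Rule 2 (post-nasal voicing): /t/ is a voiceless stop immediately after the nasal /n/, so it voices to [d]. /xagpidinto/ → xagpidindo.
Rule 3 (regressive voicing assimilation): /g/ precedes the voiceless obstruent /p/, so it devoices to [k] by assimilation. /xagpidindo/ → xakpidindo.
Rule 4 (final vowel raising): /o/ is a mid vowel in word-final position, so it raises to [u]. /xakpidindo/ → xakpidindu.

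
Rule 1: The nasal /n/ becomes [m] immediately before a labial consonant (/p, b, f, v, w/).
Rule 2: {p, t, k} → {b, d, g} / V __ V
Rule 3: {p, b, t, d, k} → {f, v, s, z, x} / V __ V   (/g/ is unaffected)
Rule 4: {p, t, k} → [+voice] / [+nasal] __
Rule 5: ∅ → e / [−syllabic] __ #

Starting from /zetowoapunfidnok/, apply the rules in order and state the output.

Rule 1 (nasal place assimilation): /n/ precedes the labial consonant /f/, so it assimilates in place to [m]. /zetowoapunfidnok/ → zetowoapumfidnok.
Rule 2 (intervocalic voicing): /t/ is a voiceless stop between vowels /e/ and /o/, so it voices to [d]. /p/ is a voiceless stop between vowels /a/ and /u/, so it voices to [b]. /zetowoapumfidnok/ → zedowoabumfidnok.
Rule 3 (intervocalic spirantization): /d/ is a stop between vowels /e/ and /o/, so it spirantizes to the fricative [z]. /b/ is a stop between vowels /a/ and /u/, so it spirantizes to the fricative [v]. /zedowoabumfidnok/ → zezowoavumfidnok.
Rule 4 (post-nasal voicing): no segment meets the environment; /zezowoavumfidnok/ is unchanged.
Rule 5 (final e-epenthesis): the form ends in the consonant /k/, so [e] is inserted word-finally. /zezowoavumfidnok/ → zezowoavumfidnoke.

zezowoavumfidnoke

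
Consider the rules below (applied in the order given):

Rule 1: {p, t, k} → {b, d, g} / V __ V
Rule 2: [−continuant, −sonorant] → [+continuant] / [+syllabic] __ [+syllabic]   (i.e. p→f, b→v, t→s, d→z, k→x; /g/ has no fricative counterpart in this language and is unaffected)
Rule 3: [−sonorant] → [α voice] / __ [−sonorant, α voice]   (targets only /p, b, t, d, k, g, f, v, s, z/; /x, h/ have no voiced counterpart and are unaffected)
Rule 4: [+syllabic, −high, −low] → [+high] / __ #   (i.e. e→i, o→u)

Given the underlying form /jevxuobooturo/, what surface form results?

Rule 1 (intervocalic voicing): /t/ is a voiceless stop between vowels /o/ and /u/, so it voices to [d]. /jevxuobooturo/ → jevxuobooduro.
Rule 2 (intervocalic spirantization): /b/ is a stop between vowels /o/ and /o/, so it spirantizes to the fricative [v]. /d/ is a stop between vowels /o/ and /u/, so it spirantizes to the fricative [z]. /jevxuobooduro/ → jevxuovoozuro.
Rule 3 (regressive voicing assimilation): /v/ precedes the voiceless obstruent /x/, so it devoices to [f] by assimilation. /jevxuovoozuro/ → jefxuovoozuro.
Rule 4 (final vowel raising): /o/ is a mid vowel in word-final position, so it raises to [u]. /jefxuovoozuro/ → jefxuovoozuru.

jefxuovoozuru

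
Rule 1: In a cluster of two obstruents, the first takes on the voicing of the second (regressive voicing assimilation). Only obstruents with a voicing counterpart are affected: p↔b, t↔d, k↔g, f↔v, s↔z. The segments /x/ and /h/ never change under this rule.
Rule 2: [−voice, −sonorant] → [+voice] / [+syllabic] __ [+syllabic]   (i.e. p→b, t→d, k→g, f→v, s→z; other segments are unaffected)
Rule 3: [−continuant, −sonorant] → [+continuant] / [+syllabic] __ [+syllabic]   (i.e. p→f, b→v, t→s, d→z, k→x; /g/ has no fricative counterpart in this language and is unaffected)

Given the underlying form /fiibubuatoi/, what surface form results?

Rule 1 (regressive voicing assimilation): no segment meets the environment; /fiibubuatoi/ is unchanged.
Rule 2 (intervocalic voicing): /t/ is a voiceless obstruent between vowels /a/ and /o/, so it voices to [d]. /fiibubuatoi/ → fiibubuadoi.
Rule 3 (intervocalic spirantization): /b/ is a stop between vowels /i/ and /u/, so it spirantizes to the fricative [v]. /b/ is a stop between vowels /u/ and /u/, so it spirantizes to the fricative [v]. /d/ is a stop between vowels /a/ and /o/, so it spirantizes to the fricative [z]. /fiibubuadoi/ → fiivuvuazoi.

fiivuvuazoi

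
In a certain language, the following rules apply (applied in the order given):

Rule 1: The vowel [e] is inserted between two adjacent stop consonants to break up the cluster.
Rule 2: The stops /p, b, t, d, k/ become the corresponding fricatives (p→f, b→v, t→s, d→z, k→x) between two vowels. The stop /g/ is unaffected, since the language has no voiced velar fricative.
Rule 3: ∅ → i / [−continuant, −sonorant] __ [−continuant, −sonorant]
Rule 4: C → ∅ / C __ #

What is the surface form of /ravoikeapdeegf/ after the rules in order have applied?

ravoixeafezeeg

Rule 1 (stop-cluster e-epenthesis): /p/ and /d/ form a stop–stop cluster, so [e] is inserted between them. /ravoikeapdeegf/ → ravoikeapedeegf.
Rule 2 (intervocalic spirantization): /k/ is a stop between vowels /i/ and /e/, so it spirantizes to the fricative [x]. /p/ is a stop between vowels /a/ and /e/, so it spirantizes to the fricative [f]. /d/ is a stop between vowels /e/ and /e/, so it spirantizes to the fricative [z]. /ravoikeapedeegf/ → ravoixeafezeegf.
Rule 3 (stop-cluster i-epenthesis): no segment meets the environment; /ravoixeafezeegf/ is unchanged.
Rule 4 (final cluster simplification): /f/ is the second consonant of a word-final cluster /gf/, so it deletes. /ravoixeafezeegf/ → ravoixeafezeeg.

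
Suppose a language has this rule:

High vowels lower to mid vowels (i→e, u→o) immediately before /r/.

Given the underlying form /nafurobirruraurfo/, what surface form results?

naforoberroraorfo

/u/ is a high vowel immediately before /r/, so it lowers to [o].
/i/ is a high vowel immediately before /r/, so it lowers to [e].
/u/ is a high vowel immediately before /r/, so it lowers to [o].
/u/ is a high vowel immediately before /r/, so it lowers to [o].
Surface form: [naforoberroraorfo].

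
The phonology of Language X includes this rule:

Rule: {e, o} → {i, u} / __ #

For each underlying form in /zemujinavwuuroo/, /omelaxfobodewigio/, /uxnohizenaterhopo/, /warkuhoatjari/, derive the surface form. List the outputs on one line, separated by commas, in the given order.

zemujinavwuurou, omelaxfobodewigiu, uxnohizenaterhopu, warkuhoatjari

/zemujinavwuuroo/: /o/ is a mid vowel in word-final position, so it raises to [u]. → [zemujinavwuurou].
/omelaxfobodewigio/: /o/ is a mid vowel in word-final position, so it raises to [u]. → [omelaxfobodewigiu].
/uxnohizenaterhopo/: /o/ is a mid vowel in word-final position, so it raises to [u]. → [uxnohizenaterhopu].
/warkuhoatjari/: the rule's environment is not met; surfaces unchanged as [warkuhoatjari].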